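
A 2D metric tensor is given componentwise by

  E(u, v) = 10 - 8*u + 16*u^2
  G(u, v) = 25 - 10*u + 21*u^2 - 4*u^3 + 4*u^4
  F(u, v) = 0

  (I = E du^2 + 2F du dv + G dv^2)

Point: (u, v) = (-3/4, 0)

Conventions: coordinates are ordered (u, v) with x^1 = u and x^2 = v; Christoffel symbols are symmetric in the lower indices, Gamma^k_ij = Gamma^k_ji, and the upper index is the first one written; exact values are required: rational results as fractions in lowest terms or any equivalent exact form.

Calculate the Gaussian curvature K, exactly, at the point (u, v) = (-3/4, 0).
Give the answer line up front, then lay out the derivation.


Answer: K = -288/34375

E = 25, F = 0, G = 3025/64, EG - F^2 = 75625/64 at the point
E_u = -32, E_v = 0, F_u = 0, F_v = 0, G_u = -55, G_v = 0
E_vv = 0, F_uv = 0, G_uu = 87
Apply the Brioschi formula K = (det M1 - det M2)/(EG - F^2)^2 over the derivative matrices of E, F, G.
M1 = [[-E_vv/2 + F_uv - G_uu/2, E_u/2, F_u - E_v/2], [F_v - G_u/2, E, F], [G_v/2, F, G]] = [[-87/2, -16, 0], [55/2, 25, 0], [0, 0, 3025/64]]; det M1 = -3917375/128
M2 = [[0, E_v/2, G_u/2], [E_v/2, E, F], [G_u/2, F, G]] = [[0, 0, -55/2], [0, 25, 0], [-55/2, 0, 3025/64]]; det M2 = -75625/4
det M1 - det M2 = -1497375/128; K = -1497375/128 / (75625/64)^2 = -288/34375


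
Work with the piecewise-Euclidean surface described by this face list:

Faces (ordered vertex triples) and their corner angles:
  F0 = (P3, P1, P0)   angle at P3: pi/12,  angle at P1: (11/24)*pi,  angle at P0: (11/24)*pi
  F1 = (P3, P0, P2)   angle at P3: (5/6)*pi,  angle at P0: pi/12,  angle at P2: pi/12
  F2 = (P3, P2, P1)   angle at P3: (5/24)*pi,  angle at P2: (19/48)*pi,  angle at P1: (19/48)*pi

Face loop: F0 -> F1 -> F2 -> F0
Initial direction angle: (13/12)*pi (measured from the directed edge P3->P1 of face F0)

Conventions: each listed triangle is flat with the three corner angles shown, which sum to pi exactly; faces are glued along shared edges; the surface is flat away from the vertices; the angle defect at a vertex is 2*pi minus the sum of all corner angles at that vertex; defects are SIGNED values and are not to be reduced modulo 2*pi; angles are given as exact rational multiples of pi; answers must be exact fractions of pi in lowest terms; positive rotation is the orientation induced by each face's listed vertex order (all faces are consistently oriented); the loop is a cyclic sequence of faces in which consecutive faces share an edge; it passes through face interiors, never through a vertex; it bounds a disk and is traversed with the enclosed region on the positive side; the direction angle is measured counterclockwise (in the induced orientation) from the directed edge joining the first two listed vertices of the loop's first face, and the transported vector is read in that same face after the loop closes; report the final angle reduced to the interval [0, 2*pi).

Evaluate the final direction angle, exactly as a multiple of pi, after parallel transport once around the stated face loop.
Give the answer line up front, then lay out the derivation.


Answer: final direction angle = (47/24)*pi

enclosed vertex P3: corner angles sum to (9/8)*pi, defect = 2*pi - (9/8)*pi = (7/8)*pi
adding the enclosed defects to the starting angle (mod 2*pi, induced orientation) gives the holonomy
final angle = (13/12)*pi + (7/8)*pi = (47/24)*pi (mod 2*pi)


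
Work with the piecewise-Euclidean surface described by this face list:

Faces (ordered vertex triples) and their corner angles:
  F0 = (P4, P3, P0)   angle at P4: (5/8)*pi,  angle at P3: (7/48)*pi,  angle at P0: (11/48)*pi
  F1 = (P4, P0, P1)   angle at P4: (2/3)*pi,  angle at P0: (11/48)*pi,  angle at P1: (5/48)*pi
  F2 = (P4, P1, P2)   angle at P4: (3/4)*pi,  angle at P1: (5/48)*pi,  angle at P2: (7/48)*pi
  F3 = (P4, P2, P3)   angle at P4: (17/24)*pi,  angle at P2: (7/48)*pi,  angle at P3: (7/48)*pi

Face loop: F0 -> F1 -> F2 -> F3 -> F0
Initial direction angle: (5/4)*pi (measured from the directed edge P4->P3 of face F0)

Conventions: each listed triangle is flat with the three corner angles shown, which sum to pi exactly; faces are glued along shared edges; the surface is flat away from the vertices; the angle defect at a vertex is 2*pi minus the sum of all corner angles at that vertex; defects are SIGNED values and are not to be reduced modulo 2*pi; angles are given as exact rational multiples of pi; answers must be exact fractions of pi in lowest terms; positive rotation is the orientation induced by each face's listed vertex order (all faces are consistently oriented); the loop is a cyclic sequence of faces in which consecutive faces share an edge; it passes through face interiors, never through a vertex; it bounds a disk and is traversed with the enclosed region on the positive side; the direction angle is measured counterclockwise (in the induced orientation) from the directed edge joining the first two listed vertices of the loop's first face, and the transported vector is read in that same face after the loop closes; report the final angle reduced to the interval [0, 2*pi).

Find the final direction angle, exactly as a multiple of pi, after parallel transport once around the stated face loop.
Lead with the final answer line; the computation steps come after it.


Answer: final direction angle = pi/2

enclosed vertex P4: corner angles sum to (11/4)*pi, defect = 2*pi - (11/4)*pi = (-3/4)*pi
summing the enclosed defects onto the initial angle, mod 2*pi in the induced orientation:
final angle = (5/4)*pi - (3/4)*pi = pi/2 (mod 2*pi)


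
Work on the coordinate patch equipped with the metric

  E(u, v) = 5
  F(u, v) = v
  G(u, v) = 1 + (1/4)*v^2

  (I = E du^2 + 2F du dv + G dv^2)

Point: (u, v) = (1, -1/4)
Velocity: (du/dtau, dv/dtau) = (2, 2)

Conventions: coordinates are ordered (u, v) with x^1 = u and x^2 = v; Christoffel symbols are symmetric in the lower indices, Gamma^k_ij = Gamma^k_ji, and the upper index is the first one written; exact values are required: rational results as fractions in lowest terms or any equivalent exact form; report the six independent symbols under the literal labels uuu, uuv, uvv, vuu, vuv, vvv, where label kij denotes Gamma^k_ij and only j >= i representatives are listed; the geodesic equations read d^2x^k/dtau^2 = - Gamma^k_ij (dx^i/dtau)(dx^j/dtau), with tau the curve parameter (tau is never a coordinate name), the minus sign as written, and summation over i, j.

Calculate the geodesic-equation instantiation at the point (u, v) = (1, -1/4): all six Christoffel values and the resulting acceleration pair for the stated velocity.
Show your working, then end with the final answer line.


E = 5, F = -1/4, G = 65/64 at the point
E_u = 0, E_v = 0, F_u = 0, F_v = 1, G_u = 0, G_v = -1/8
EG - F^2 = 321/64;  g^inv = (64/321) * [[65/64, 1/4], [1/4, 5]]
first-kind symbols [ij,l] = (1/2)(d_i g_jl + d_j g_il - d_l g_ij): [uu,u] = E_u/2 = 0, [uu,v] = F_u - E_v/2 = 0, [uv,u] = E_v/2 = 0, [uv,v] = G_u/2 = 0, [vv,u] = F_v - G_u/2 = 1, [vv,v] = G_v/2 = -1/16
Gamma^u_ij = (G*[ij,u] - F*[ij,v])/(EG - F^2), Gamma^v_ij = (E*[ij,v] - F*[ij,u])/(EG - F^2)
Gamma_uuu = 0, Gamma_uuv = 0, Gamma_uvv = 64/321, Gamma_vuu = 0, Gamma_vuv = 0, Gamma_vvv = -4/321
d^2u/dtau^2 = -(Gamma_uuu*(2)^2 + 2*Gamma_uuv*(2)*(2) + Gamma_uvv*(2)^2) = -256/321
d^2v/dtau^2 = -(Gamma_vuu*(2)^2 + 2*Gamma_vuv*(2)*(2) + Gamma_vvv*(2)^2) = 16/321

Answer: Gamma_uuu = 0, Gamma_uuv = 0, Gamma_uvv = 64/321, Gamma_vuu = 0, Gamma_vuv = 0, Gamma_vvv = -4/321; accelerations (d^2u/dtau^2, d^2v/dtau^2) = (-256/321, 16/321)


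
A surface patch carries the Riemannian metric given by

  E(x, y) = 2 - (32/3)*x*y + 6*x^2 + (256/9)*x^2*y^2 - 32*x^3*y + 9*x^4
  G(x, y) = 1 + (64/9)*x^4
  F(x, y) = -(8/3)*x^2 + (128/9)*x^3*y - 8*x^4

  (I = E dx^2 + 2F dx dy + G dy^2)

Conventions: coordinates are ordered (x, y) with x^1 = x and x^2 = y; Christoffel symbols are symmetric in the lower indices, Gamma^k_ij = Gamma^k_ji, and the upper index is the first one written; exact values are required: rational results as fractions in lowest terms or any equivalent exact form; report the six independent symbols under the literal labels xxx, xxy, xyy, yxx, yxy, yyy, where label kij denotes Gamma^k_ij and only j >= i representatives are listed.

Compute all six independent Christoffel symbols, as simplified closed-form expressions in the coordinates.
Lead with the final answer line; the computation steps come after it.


Answer: Gamma_xxx = (162*x^3 - 432*x^2*y + 256*x*y^2 + 54*x - 48*y)/(145*x^4 - 288*x^3*y + 256*x^2*y^2 + 54*x^2 - 96*x*y + 18), Gamma_xxy = (-144*x^3 + 256*x^2*y - 48*x)/(145*x^4 - 288*x^3*y + 256*x^2*y^2 + 54*x^2 - 96*x*y + 18), Gamma_xyy = 0, Gamma_yxx = (-144*x^3 + 128*x^2*y)/(145*x^4 - 288*x^3*y + 256*x^2*y^2 + 54*x^2 - 96*x*y + 18), Gamma_yxy = 128*x^3/(145*x^4 - 288*x^3*y + 256*x^2*y^2 + 54*x^2 - 96*x*y + 18), Gamma_yyy = 0

E = 2 - (32/3)*x*y + 6*x^2 + (256/9)*x^2*y^2 - 32*x^3*y + 9*x^4; F = -(8/3)*x^2 + (128/9)*x^3*y - 8*x^4; G = 1 + (64/9)*x^4
Gamma^k_ij = (1/2) g^{kl} (d_i g_jl + d_j g_il - d_l g_ij), with g^inv = (1/(EG-F^2)) [[G, -F], [-F, E]]
first partials: E_x = -(32/3)*y + 12*x + (512/9)*x*y^2 - 96*x^2*y + 36*x^3, E_y = -(32/3)*x + (512/9)*x^2*y - 32*x^3, F_x = -(16/3)*x + (128/3)*x^2*y - 32*x^3, F_y = (128/9)*x^3, G_x = (256/9)*x^3, G_y = 0
D = EG - F^2 = 2 - (32/3)*x*y + 6*x^2 + (256/9)*x^2*y^2 - 32*x^3*y + (145/9)*x^4
expanded: Gamma^x_xx = (G E_x - 2F F_x + F E_y)/(2D), Gamma^x_xy = (G E_y - F G_x)/(2D), Gamma^x_yy = (2G F_y - G G_x - F G_y)/(2D), Gamma^y_xx = (2E F_x - E E_y - F E_x)/(2D), Gamma^y_xy = (E G_x - F E_y)/(2D), Gamma^y_yy = (E G_y - 2F F_y + F G_x)/(2D); substitute and cancel common factors


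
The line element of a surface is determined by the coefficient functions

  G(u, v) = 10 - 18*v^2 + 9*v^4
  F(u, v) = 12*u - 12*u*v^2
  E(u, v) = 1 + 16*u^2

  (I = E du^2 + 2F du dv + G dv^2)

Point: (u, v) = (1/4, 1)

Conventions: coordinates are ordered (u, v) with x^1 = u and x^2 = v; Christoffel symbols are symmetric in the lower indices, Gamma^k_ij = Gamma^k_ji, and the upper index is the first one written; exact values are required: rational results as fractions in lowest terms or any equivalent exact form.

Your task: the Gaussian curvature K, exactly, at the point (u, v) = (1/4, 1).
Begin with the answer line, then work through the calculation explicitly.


Answer: K = -6

E = 2, F = 0, G = 1, EG - F^2 = 2 at the point
E_u = 8, E_v = 0, F_u = 0, F_v = -6, G_u = 0, G_v = 0
E_vv = 0, F_uv = -24, G_uu = 0
Apply the Brioschi formula K = (det M1 - det M2)/(EG - F^2)^2 over the derivative matrices of E, F, G.
M1 = [[-E_vv/2 + F_uv - G_uu/2, E_u/2, F_u - E_v/2], [F_v - G_u/2, E, F], [G_v/2, F, G]] = [[-24, 4, 0], [-6, 2, 0], [0, 0, 1]]; det M1 = -24
M2 = [[0, E_v/2, G_u/2], [E_v/2, E, F], [G_u/2, F, G]] = [[0, 0, 0], [0, 2, 0], [0, 0, 1]]; det M2 = 0
det M1 - det M2 = -24; K = -24 / (2)^2 = -6


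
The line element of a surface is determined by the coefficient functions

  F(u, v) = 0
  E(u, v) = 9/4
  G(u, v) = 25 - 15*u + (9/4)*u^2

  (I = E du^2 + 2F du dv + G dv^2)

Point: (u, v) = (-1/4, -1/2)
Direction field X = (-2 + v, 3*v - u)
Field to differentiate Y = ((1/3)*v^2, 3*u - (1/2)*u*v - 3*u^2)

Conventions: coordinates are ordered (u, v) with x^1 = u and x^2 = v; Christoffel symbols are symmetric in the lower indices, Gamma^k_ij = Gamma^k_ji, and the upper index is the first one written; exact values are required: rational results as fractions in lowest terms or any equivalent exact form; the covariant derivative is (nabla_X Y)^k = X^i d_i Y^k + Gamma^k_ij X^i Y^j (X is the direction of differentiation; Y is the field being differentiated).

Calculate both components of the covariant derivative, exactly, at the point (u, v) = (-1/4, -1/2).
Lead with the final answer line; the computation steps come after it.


Answer: (nabla_X Y)^u = 235/48, (nabla_X Y)^v = -17475/1376

E = 9/4, F = 0, G = 1849/64 at the point
E_u = 0, E_v = 0, F_u = 0, F_v = 0, G_u = -129/8, G_v = 0
EG - F^2 = 16641/256;  g^inv = (256/16641) * [[1849/64, 0], [0, 9/4]]
first-kind symbols [ij,l] = (1/2)(d_i g_jl + d_j g_il - d_l g_ij): [uu,u] = E_u/2 = 0, [uu,v] = F_u - E_v/2 = 0, [uv,u] = E_v/2 = 0, [uv,v] = G_u/2 = -129/16, [vv,u] = F_v - G_u/2 = 129/16, [vv,v] = G_v/2 = 0
Gamma^u_ij = (G*[ij,u] - F*[ij,v])/(EG - F^2), Gamma^v_ij = (E*[ij,v] - F*[ij,u])/(EG - F^2)
Gamma_uuu = 0, Gamma_uuv = 0, Gamma_uvv = 43/12, Gamma_vuu = 0, Gamma_vuv = -12/43, Gamma_vvv = 0
X = (-5/2, -5/4), Y = (1/12, -1) at the point


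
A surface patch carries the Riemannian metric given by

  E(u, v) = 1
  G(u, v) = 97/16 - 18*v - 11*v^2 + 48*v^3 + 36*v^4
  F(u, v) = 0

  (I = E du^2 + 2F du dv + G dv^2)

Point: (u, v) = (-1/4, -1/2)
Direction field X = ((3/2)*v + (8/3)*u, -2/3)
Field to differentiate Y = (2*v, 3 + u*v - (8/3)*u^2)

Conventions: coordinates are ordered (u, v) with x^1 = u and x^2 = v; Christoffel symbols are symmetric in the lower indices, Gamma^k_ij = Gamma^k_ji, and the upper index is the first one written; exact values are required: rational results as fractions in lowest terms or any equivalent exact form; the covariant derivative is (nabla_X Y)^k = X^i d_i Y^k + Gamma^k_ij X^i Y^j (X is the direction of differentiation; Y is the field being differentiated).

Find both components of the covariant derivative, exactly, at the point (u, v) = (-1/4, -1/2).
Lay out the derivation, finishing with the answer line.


E = 1, F = 0, G = 137/16 at the point
E_u = 0, E_v = 0, F_u = 0, F_v = 0, G_u = 0, G_v = 11
EG - F^2 = 137/16;  g^inv = (16/137) * [[137/16, 0], [0, 1]]
first-kind symbols [ij,l] = (1/2)(d_i g_jl + d_j g_il - d_l g_ij): [uu,u] = E_u/2 = 0, [uu,v] = F_u - E_v/2 = 0, [uv,u] = E_v/2 = 0, [uv,v] = G_u/2 = 0, [vv,u] = F_v - G_u/2 = 0, [vv,v] = G_v/2 = 11/2
Gamma^u_ij = (G*[ij,u] - F*[ij,v])/(EG - F^2), Gamma^v_ij = (E*[ij,v] - F*[ij,u])/(EG - F^2)
Gamma_uuu = 0, Gamma_uuv = 0, Gamma_uvv = 0, Gamma_vuu = 0, Gamma_vuv = 0, Gamma_vvv = 88/137
X = (-17/12, -2/3), Y = (-1, 71/24) at the point

Answer: (nabla_X Y)^u = -4/3, (nabla_X Y)^v = -7499/3288


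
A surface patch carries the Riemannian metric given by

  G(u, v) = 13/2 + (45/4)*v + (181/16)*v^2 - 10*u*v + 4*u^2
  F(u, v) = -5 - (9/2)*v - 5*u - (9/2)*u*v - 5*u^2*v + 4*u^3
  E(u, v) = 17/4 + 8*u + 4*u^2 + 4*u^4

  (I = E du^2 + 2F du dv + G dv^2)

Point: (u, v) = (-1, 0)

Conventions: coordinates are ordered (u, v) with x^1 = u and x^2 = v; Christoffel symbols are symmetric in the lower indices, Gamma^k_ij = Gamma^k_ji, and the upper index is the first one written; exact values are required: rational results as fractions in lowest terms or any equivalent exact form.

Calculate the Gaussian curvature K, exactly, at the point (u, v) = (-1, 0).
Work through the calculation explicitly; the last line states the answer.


E = 17/4, F = -4, G = 21/2, EG - F^2 = 229/8 at the point
E_u = -16, E_v = 0, F_u = 7, F_v = -5, G_u = -8, G_v = 85/4
E_vv = 0, F_uv = 11/2, G_uu = 8
Compute both Brioschi determinants and normalise by (EG - F^2)^2.
M1 = [[-E_vv/2 + F_uv - G_uu/2, E_u/2, F_u - E_v/2], [F_v - G_u/2, E, F], [G_v/2, F, G]] = [[3/2, -8, 7], [-1, 17/4, -4], [85/8, -4, 21/2]]; det M1 = 347/32
M2 = [[0, E_v/2, G_u/2], [E_v/2, E, F], [G_u/2, F, G]] = [[0, 0, -4], [0, 17/4, -4], [-4, -4, 21/2]]; det M2 = -68
det M1 - det M2 = 2523/32; K = 2523/32 / (229/8)^2 = 5046/52441

Answer: K = 5046/52441


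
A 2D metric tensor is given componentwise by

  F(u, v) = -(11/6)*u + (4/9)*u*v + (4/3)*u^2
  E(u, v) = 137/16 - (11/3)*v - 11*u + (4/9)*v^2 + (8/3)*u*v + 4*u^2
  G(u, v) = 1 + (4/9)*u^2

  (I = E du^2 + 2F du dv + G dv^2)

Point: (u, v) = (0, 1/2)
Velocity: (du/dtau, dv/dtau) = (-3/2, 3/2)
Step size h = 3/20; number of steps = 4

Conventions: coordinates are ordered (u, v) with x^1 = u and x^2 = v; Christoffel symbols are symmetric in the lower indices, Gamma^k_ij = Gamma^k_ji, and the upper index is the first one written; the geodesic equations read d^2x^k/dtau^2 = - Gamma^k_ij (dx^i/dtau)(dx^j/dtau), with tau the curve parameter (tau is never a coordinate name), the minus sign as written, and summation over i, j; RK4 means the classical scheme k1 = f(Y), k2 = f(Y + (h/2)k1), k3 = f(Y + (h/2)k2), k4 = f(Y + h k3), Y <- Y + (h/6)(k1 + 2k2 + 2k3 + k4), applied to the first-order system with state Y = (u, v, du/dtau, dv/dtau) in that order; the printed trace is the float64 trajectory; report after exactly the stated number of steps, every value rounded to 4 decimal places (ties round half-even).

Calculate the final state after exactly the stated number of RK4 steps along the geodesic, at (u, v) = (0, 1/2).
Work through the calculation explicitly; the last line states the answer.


f(Y) = (du/dtau, dv/dtau, -Gamma^u_ij Y'^i Y'^j, -Gamma^v_ij Y'^i Y'^j) with the Gammas evaluated at the stage position; h = 0.150000; intermediate values shown to 6 dp
step 0: u = 0.0000, v = 0.5000, du/dtau = -1.5000, dv/dtau = 1.5000
step 1:
  k1: at (u, v) = (0.000000, 0.500000), (du/dtau, dv/dtau) = (-1.500000, 1.500000); Gamma_uuu = -0.706599, Gamma_uuv = -0.235533, Gamma_uvv = 0.000000, Gamma_vuu = 0.000000, Gamma_vuv = 0.000000, Gamma_vvv = 0.000000; k1 = (-1.500000, 1.500000, 0.529949, 0.000000)
  k2: at (u, v) = (-0.112500, 0.612500), (du/dtau, dv/dtau) = (-1.460254, 1.500000); Gamma_uuu = -0.676025, Gamma_uuv = -0.225342, Gamma_uvv = 0.000000, Gamma_vuu = -0.019754, Gamma_vuv = -0.006585, Gamma_vvv = 0.000000; k2 = (-1.460254, 1.500000, 0.454348, 0.013276)
  k3: at (u, v) = (-0.109519, 0.612500), (du/dtau, dv/dtau) = (-1.465924, 1.500996); Gamma_uuu = -0.677208, Gamma_uuv = -0.225736, Gamma_uvv = 0.000000, Gamma_vuu = -0.019309, Gamma_vuv = -0.006436, Gamma_vvv = 0.000000; k3 = (-1.465924, 1.500996, 0.461880, 0.013169)
  k4: at (u, v) = (-0.219889, 0.725149), (du/dtau, dv/dtau) = (-1.430718, 1.501975); Gamma_uuu = -0.648553, Gamma_uuv = -0.216184, Gamma_uvv = 0.000000, Gamma_vuu = -0.035130, Gamma_vuv = -0.011710, Gamma_vvv = 0.000000; k4 = (-1.430718, 1.501975, 0.398440, 0.021582)
  Y <- Y + (h/6)(k1 + 2k2 + 2k3 + k4): u = -0.2196, v = 0.7251, du/dtau = -1.4310, dv/dtau = 1.5019
step 2:
  k1: at (u, v) = (-0.219577, 0.725099), (du/dtau, dv/dtau) = (-1.430979, 1.501862); Gamma_uuu = -0.648665, Gamma_uuv = -0.216222, Gamma_uvv = 0.000000, Gamma_vuu = -0.035094, Gamma_vuv = -0.011698, Gamma_vvv = 0.000000; k1 = (-1.430979, 1.501862, 0.398893, 0.021581)
  k2: at (u, v) = (-0.326900, 0.837739), (du/dtau, dv/dtau) = (-1.401062, 1.503480); Gamma_uuu = -0.622383, Gamma_uuv = -0.207461, Gamma_uvv = 0.000000, Gamma_vuu = -0.047671, Gamma_vuv = -0.015890, Gamma_vvv = 0.000000; k2 = (-1.401062, 1.503480, 0.347701, 0.026632)
  k3: at (u, v) = (-0.324656, 0.837860), (du/dtau, dv/dtau) = (-1.404901, 1.503859); Gamma_uuu = -0.623198, Gamma_uuv = -0.207733, Gamma_uvv = 0.000000, Gamma_vuu = -0.047482, Gamma_vuv = -0.015827, Gamma_vvv = 0.000000; k3 = (-1.404901, 1.503859, 0.352251, 0.026838)
  k4: at (u, v) = (-0.430312, 0.950678), (du/dtau, dv/dtau) = (-1.378141, 1.505888); Gamma_uuu = -0.598729, Gamma_uuv = -0.199576, Gamma_uvv = 0.000000, Gamma_vuu = -0.057699, Gamma_vuv = -0.019233, Gamma_vvv = 0.000000; k4 = (-1.378141, 1.505888, 0.308778, 0.029757)
  Y <- Y + (h/6)(k1 + 2k2 + 2k3 + k4): u = -0.4301, v = 0.9507, du/dtau = -1.3783, dv/dtau = 1.5058
step 3:
  k1: at (u, v) = (-0.430103, 0.950660), (du/dtau, dv/dtau) = (-1.378289, 1.505819); Gamma_uuu = -0.598797, Gamma_uuv = -0.199599, Gamma_uvv = 0.000000, Gamma_vuu = -0.057685, Gamma_vuv = -0.019228, Gamma_vvv = 0.000000; k1 = (-1.378289, 1.505819, 0.309007, 0.029768)
  k2: at (u, v) = (-0.533475, 1.063596), (du/dtau, dv/dtau) = (-1.355114, 1.508051); Gamma_uuu = -0.576311, Gamma_uuv = -0.192104, Gamma_uvv = 0.000000, Gamma_vuu = -0.065950, Gamma_vuv = -0.021983, Gamma_vvv = 0.000000; k2 = (-1.355114, 1.508051, 0.273141, 0.031257)
  k3: at (u, v) = (-0.531737, 1.063764), (du/dtau, dv/dtau) = (-1.357804, 1.508163); Gamma_uuu = -0.576882, Gamma_uuv = -0.192294, Gamma_uvv = 0.000000, Gamma_vuu = -0.065876, Gamma_vuv = -0.021959, Gamma_vvv = 0.000000; k3 = (-1.357804, 1.508163, 0.276003, 0.031518)
  k4: at (u, v) = (-0.633774, 1.176884), (du/dtau, dv/dtau) = (-1.336889, 1.510546); Gamma_uuu = -0.555943, Gamma_uuv = -0.185314, Gamma_uvv = 0.000000, Gamma_vuu = -0.072656, Gamma_vuv = -0.024219, Gamma_vvv = 0.000000; k4 = (-1.336889, 1.510546, 0.245162, 0.032040)
  Y <- Y + (h/6)(k1 + 2k2 + 2k3 + k4): u = -0.6336, v = 1.1769, du/dtau = -1.3370, dv/dtau = 1.5105
step 4:
  k1: at (u, v) = (-0.633628, 1.176880), (du/dtau, dv/dtau) = (-1.336978, 1.510503); Gamma_uuu = -0.555986, Gamma_uuv = -0.185329, Gamma_uvv = 0.000000, Gamma_vuu = -0.072652, Gamma_vuv = -0.024217, Gamma_vvv = 0.000000; k1 = (-1.336978, 1.510503, 0.245285, 0.032052)
  k2: at (u, v) = (-0.733902, 1.290167), (du/dtau, dv/dtau) = (-1.318582, 1.512907); Gamma_uuu = -0.536652, Gamma_uuv = -0.178884, Gamma_uvv = 0.000000, Gamma_vuu = -0.078199, Gamma_vuv = -0.026066, Gamma_vvv = 0.000000; k2 = (-1.318582, 1.512907, 0.219346, 0.031962)
  k3: at (u, v) = (-0.732522, 1.290348), (du/dtau, dv/dtau) = (-1.320527, 1.512900); Gamma_uuu = -0.537060, Gamma_uuv = -0.179020, Gamma_uvv = 0.000000, Gamma_vuu = -0.078178, Gamma_vuv = -0.026059, Gamma_vvv = 0.000000; k3 = (-1.320527, 1.512900, 0.221219, 0.032202)
  k4: at (u, v) = (-0.831707, 1.403815), (du/dtau, dv/dtau) = (-1.303795, 1.515333); Gamma_uuu = -0.519008, Gamma_uuv = -0.173003, Gamma_uvv = 0.000000, Gamma_vuu = -0.082753, Gamma_vuv = -0.027584, Gamma_vvv = 0.000000; k4 = (-1.303795, 1.515333, 0.198655, 0.031674)
  Y <- Y + (h/6)(k1 + 2k2 + 2k3 + k4): u = -0.8316, v = 1.4038, du/dtau = -1.3039, dv/dtau = 1.5153

Answer: u = -0.8316, v = 1.4038, du/dtau = -1.3039, dv/dtau = 1.5153


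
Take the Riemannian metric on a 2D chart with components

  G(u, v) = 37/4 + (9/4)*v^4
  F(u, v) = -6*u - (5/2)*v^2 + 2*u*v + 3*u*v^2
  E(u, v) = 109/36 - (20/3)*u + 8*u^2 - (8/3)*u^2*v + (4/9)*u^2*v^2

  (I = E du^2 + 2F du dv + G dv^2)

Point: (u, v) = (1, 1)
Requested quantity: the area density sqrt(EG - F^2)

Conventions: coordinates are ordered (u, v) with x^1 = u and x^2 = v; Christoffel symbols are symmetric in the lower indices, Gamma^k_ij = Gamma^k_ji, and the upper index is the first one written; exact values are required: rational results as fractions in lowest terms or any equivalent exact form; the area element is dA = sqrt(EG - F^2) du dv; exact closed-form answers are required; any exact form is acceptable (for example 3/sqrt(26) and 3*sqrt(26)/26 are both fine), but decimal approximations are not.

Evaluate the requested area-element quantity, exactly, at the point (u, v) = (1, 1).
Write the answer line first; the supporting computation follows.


Answer: sqrt(EG - F^2) = sqrt(1778)/12

E = 77/36, F = -7/2, G = 23/2; EG - F^2 = 889/72


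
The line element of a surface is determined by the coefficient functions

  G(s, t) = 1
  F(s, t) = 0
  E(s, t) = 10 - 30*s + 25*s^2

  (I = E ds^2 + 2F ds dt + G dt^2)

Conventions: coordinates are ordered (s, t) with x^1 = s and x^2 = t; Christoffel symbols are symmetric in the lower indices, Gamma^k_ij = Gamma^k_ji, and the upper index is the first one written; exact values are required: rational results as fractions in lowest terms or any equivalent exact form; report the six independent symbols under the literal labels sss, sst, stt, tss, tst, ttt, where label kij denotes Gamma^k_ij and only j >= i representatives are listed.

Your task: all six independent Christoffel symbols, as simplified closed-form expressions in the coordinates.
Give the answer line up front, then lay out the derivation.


Answer: Gamma_sss = (5*s - 3)/(5*s^2 - 6*s + 2), Gamma_sst = 0, Gamma_stt = 0, Gamma_tss = 0, Gamma_tst = 0, Gamma_ttt = 0

E = 10 - 30*s + 25*s^2; F = 0; G = 1
Gamma^k_ij = (1/2) g^{kl} (d_i g_jl + d_j g_il - d_l g_ij), with g^inv = (1/(EG-F^2)) [[G, -F], [-F, E]]
first partials: E_s = -30 + 50*s, E_t = 0, F_s = 0, F_t = 0, G_s = 0, G_t = 0
D = EG - F^2 = 10 - 30*s + 25*s^2
expanded: Gamma^s_ss = (G E_s - 2F F_s + F E_t)/(2D), Gamma^s_st = (G E_t - F G_s)/(2D), Gamma^s_tt = (2G F_t - G G_s - F G_t)/(2D), Gamma^t_ss = (2E F_s - E E_t - F E_s)/(2D), Gamma^t_st = (E G_s - F E_t)/(2D), Gamma^t_tt = (E G_t - 2F F_t + F G_s)/(2D); substitute and cancel common factors


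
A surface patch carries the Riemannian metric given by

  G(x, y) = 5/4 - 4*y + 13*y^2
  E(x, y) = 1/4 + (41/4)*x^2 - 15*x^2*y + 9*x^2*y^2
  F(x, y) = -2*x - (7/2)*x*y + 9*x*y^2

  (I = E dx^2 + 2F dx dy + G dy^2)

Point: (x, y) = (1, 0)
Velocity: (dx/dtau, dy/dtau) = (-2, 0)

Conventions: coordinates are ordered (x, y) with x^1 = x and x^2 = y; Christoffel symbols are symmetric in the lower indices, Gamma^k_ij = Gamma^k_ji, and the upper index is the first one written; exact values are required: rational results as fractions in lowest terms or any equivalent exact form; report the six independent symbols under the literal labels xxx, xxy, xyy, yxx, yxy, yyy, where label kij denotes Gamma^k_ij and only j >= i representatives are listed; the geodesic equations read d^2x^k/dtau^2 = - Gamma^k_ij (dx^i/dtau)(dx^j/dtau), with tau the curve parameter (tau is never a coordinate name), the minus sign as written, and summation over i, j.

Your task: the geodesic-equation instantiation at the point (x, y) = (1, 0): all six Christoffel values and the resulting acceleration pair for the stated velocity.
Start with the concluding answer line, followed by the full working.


Answer: Gamma_xxx = 381/146, Gamma_xxy = -75/73, Gamma_xyy = -67/73, Gamma_yxx = 626/73, Gamma_yxy = -120/73, Gamma_yyy = -224/73; accelerations (d^2x/dtau^2, d^2y/dtau^2) = (-762/73, -2504/73)

E = 21/2, F = -2, G = 5/4 at the point
E_x = 41/2, E_y = -15, F_x = -2, F_y = -7/2, G_x = 0, G_y = -4
EG - F^2 = 73/8;  g^inv = (8/73) * [[5/4, 2], [2, 21/2]]
first-kind symbols [ij,l] = (1/2)(d_i g_jl + d_j g_il - d_l g_ij): [xx,x] = E_x/2 = 41/4, [xx,y] = F_x - E_y/2 = 11/2, [xy,x] = E_y/2 = -15/2, [xy,y] = G_x/2 = 0, [yy,x] = F_y - G_x/2 = -7/2, [yy,y] = G_y/2 = -2
Gamma^x_ij = (G*[ij,x] - F*[ij,y])/(EG - F^2), Gamma^y_ij = (E*[ij,y] - F*[ij,x])/(EG - F^2)
Gamma_xxx = 381/146, Gamma_xxy = -75/73, Gamma_xyy = -67/73, Gamma_yxx = 626/73, Gamma_yxy = -120/73, Gamma_yyy = -224/73
d^2x/dtau^2 = -(Gamma_xxx*(-2)^2 + 2*Gamma_xxy*(-2)*(0) + Gamma_xyy*(0)^2) = -762/73
d^2y/dtau^2 = -(Gamma_yxx*(-2)^2 + 2*Gamma_yxy*(-2)*(0) + Gamma_yyy*(0)^2) = -2504/73


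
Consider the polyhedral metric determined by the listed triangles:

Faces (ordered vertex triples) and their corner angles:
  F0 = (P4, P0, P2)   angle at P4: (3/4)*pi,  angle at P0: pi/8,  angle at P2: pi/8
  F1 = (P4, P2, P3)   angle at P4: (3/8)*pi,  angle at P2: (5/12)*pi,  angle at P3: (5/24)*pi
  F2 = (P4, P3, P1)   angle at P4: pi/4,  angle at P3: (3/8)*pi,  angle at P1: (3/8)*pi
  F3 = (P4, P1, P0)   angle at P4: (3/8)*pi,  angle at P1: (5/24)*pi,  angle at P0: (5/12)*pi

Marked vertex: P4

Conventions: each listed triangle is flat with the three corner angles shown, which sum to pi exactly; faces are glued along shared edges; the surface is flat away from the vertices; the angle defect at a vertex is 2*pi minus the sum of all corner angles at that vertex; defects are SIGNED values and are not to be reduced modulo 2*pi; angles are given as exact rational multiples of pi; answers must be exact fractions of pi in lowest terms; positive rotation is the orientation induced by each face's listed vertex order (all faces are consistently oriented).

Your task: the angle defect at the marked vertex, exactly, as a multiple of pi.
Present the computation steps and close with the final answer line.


Sum of corner angles at P4: (7/4)*pi
defect = 2*pi - (7/4)*pi

Answer: defect(P4) = pi/4


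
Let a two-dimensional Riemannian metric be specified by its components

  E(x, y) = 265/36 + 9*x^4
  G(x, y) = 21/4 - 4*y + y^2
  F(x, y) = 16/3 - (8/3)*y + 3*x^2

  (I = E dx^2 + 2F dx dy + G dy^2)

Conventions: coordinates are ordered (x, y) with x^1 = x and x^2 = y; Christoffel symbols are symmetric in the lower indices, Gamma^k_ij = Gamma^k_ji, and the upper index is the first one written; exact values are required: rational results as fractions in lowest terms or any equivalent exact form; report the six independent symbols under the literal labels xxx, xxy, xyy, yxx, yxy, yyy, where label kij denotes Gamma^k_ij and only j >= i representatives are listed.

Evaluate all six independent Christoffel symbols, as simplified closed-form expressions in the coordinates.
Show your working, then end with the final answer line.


E = 265/36 + 9*x^4; F = 16/3 - (8/3)*y + 3*x^2; G = 21/4 - 4*y + y^2
Gamma^k_ij = (1/2) g^{kl} (d_i g_jl + d_j g_il - d_l g_ij), with g^inv = (1/(EG-F^2)) [[G, -F], [-F, E]]
first partials: E_x = 36*x^3, E_y = 0, F_x = 6*x, F_y = -8/3, G_x = 0, G_y = -4 + 2*y
D = EG - F^2 = 1469/144 - y + (1/4)*y^2 - 32*x^2 + 16*x^2*y + (153/4)*x^4 - 36*x^4*y + 9*x^4*y^2
expanded: Gamma^x_xx = (G E_x - 2F F_x + F E_y)/(2D), Gamma^x_xy = (G E_y - F G_x)/(2D), Gamma^x_yy = (2G F_y - G G_x - F G_y)/(2D), Gamma^y_xx = (2E F_x - E E_y - F E_x)/(2D), Gamma^y_xy = (E G_x - F E_y)/(2D), Gamma^y_yy = (E G_y - 2F F_y + F G_x)/(2D); substitute and cancel common factors

Answer: Gamma_xxx = (2592*x^3*y^2 - 10368*x^3*y + 11016*x^3 + 2304*x*y - 4608*x)/(1296*x^4*y^2 - 5184*x^4*y + 5508*x^4 + 2304*x^2*y - 4608*x^2 + 36*y^2 - 144*y + 1469), Gamma_xxy = 0, Gamma_xyy = (-432*x^2*y + 864*x^2 - 480)/(1296*x^4*y^2 - 5184*x^4*y + 5508*x^4 + 2304*x^2*y - 4608*x^2 + 36*y^2 - 144*y + 1469), Gamma_yxx = (6912*x^3*y - 13824*x^3 + 6360*x)/(1296*x^4*y^2 - 5184*x^4*y + 5508*x^4 + 2304*x^2*y - 4608*x^2 + 36*y^2 - 144*y + 1469), Gamma_yxy = 0, Gamma_yyy = (1296*x^4*y - 2592*x^4 + 1152*x^2 + 36*y - 72)/(1296*x^4*y^2 - 5184*x^4*y + 5508*x^4 + 2304*x^2*y - 4608*x^2 + 36*y^2 - 144*y + 1469)


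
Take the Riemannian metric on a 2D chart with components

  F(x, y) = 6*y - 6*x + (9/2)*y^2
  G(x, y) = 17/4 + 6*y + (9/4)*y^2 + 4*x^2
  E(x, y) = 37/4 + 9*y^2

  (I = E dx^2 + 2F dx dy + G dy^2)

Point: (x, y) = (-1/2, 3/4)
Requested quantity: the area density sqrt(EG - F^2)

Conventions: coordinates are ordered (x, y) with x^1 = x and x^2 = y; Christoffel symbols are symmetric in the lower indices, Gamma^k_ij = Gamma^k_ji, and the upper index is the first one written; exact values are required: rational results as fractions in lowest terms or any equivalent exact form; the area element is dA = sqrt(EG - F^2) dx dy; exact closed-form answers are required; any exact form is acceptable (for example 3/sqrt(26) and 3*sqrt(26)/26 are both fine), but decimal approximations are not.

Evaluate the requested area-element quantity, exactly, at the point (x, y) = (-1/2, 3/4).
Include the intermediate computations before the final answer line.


E = 229/16, F = 321/32, G = 705/64; EG - F^2 = 14601/256

Answer: sqrt(EG - F^2) = sqrt(14601)/16


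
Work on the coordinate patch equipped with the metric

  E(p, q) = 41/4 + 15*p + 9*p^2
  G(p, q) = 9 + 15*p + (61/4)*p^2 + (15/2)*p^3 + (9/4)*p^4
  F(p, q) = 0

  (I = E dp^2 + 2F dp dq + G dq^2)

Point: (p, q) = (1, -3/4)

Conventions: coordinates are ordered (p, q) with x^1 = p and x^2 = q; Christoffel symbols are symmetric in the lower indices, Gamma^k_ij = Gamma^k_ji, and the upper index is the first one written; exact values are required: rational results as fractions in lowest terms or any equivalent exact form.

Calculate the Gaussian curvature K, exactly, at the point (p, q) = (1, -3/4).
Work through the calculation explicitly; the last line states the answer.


E = 137/4, F = 0, G = 49, EG - F^2 = 6713/4 at the point
E_p = 33, E_q = 0, F_p = 0, F_q = 0, G_p = 77, G_q = 0
E_qq = 0, F_pq = 0, G_pp = 205/2
Apply the Brioschi formula K = (det M1 - det M2)/(EG - F^2)^2 over the derivative matrices of E, F, G.
M1 = [[-E_qq/2 + F_pq - G_pp/2, E_p/2, F_p - E_q/2], [F_q - G_p/2, E, F], [G_q/2, F, G]] = [[-205/4, 33/2, 0], [-77/2, 137/4, 0], [0, 0, 49]]; det M1 = -878129/16
M2 = [[0, E_q/2, G_p/2], [E_q/2, E, F], [G_p/2, F, G]] = [[0, 0, 77/2], [0, 137/4, 0], [77/2, 0, 49]]; det M2 = -812273/16
det M1 - det M2 = -4116; K = -4116 / (6713/4)^2 = -192/131383

Answer: K = -192/131383


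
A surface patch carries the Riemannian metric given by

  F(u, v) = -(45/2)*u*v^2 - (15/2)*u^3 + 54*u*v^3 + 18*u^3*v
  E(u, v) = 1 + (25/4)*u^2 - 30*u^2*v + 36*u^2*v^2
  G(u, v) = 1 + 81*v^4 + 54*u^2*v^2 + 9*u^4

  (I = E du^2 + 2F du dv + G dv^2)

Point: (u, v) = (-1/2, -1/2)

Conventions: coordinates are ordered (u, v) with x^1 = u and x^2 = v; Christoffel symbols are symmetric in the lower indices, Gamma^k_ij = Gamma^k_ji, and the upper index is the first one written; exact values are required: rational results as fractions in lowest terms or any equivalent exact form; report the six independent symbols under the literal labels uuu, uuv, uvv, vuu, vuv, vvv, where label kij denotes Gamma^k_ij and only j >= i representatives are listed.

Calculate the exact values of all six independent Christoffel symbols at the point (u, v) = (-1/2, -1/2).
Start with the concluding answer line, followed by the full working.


Answer: Gamma_uuu = -242/281, Gamma_uuv = -132/281, Gamma_uvv = -396/281, Gamma_vuu = -264/281, Gamma_vuv = -144/281, Gamma_vvv = -432/281

E = 137/16, F = 33/4, G = 10 at the point
E_u = -121/4, E_v = -33/2, F_u = -99/4, F_v = -135/4, G_u = -18, G_v = -54
EG - F^2 = 281/16;  g^inv = (16/281) * [[10, -33/4], [-33/4, 137/16]]
first-kind symbols [ij,l] = (1/2)(d_i g_jl + d_j g_il - d_l g_ij): [uu,u] = E_u/2 = -121/8, [uu,v] = F_u - E_v/2 = -33/2, [uv,u] = E_v/2 = -33/4, [uv,v] = G_u/2 = -9, [vv,u] = F_v - G_u/2 = -99/4, [vv,v] = G_v/2 = -27
Gamma^u_ij = (G*[ij,u] - F*[ij,v])/(EG - F^2), Gamma^v_ij = (E*[ij,v] - F*[ij,u])/(EG - F^2)


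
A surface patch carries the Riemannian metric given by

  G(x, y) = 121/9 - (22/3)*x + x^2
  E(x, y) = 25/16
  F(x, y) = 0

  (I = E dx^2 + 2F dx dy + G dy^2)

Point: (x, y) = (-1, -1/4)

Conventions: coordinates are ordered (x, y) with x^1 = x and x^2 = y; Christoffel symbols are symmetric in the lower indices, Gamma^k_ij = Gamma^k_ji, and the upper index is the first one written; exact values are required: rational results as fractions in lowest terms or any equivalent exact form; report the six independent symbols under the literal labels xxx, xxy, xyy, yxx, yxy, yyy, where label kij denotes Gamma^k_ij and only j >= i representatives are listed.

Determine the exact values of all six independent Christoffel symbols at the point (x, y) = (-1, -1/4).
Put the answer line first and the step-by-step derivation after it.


Answer: Gamma_xxx = 0, Gamma_xxy = 0, Gamma_xyy = 224/75, Gamma_yxx = 0, Gamma_yxy = -3/14, Gamma_yyy = 0

E = 25/16, F = 0, G = 196/9 at the point
E_x = 0, E_y = 0, F_x = 0, F_y = 0, G_x = -28/3, G_y = 0
EG - F^2 = 1225/36;  g^inv = (36/1225) * [[196/9, 0], [0, 25/16]]
first-kind symbols [ij,l] = (1/2)(d_i g_jl + d_j g_il - d_l g_ij): [xx,x] = E_x/2 = 0, [xx,y] = F_x - E_y/2 = 0, [xy,x] = E_y/2 = 0, [xy,y] = G_x/2 = -14/3, [yy,x] = F_y - G_x/2 = 14/3, [yy,y] = G_y/2 = 0
Gamma^x_ij = (G*[ij,x] - F*[ij,y])/(EG - F^2), Gamma^y_ij = (E*[ij,y] - F*[ij,x])/(EG - F^2)


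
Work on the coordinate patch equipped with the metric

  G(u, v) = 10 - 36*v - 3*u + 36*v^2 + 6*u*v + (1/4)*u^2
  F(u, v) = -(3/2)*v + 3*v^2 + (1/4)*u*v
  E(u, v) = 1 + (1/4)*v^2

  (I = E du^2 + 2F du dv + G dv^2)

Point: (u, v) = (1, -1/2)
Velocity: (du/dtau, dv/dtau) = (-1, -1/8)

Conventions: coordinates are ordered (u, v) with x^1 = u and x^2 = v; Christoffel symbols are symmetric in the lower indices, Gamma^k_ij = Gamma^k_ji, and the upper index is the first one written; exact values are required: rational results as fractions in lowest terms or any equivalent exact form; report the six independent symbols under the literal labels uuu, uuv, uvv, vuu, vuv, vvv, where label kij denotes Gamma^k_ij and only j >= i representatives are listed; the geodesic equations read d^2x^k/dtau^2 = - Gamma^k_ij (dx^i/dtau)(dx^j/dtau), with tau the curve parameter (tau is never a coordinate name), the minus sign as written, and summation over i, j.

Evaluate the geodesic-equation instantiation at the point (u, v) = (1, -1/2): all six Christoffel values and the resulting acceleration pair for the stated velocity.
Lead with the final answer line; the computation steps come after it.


Answer: Gamma_uuu = 0, Gamma_uuv = -2/501, Gamma_uvv = -8/167, Gamma_vuu = 0, Gamma_vuv = -44/501, Gamma_vvv = -176/167; accelerations (d^2u/dtau^2, d^2v/dtau^2) = (7/4008, 77/2004)

E = 17/16, F = 11/8, G = 125/4 at the point
E_u = 0, E_v = -1/4, F_u = -1/8, F_v = -17/4, G_u = -11/2, G_v = -66
EG - F^2 = 501/16;  g^inv = (16/501) * [[125/4, -11/8], [-11/8, 17/16]]
first-kind symbols [ij,l] = (1/2)(d_i g_jl + d_j g_il - d_l g_ij): [uu,u] = E_u/2 = 0, [uu,v] = F_u - E_v/2 = 0, [uv,u] = E_v/2 = -1/8, [uv,v] = G_u/2 = -11/4, [vv,u] = F_v - G_u/2 = -3/2, [vv,v] = G_v/2 = -33
Gamma^u_ij = (G*[ij,u] - F*[ij,v])/(EG - F^2), Gamma^v_ij = (E*[ij,v] - F*[ij,u])/(EG - F^2)
Gamma_uuu = 0, Gamma_uuv = -2/501, Gamma_uvv = -8/167, Gamma_vuu = 0, Gamma_vuv = -44/501, Gamma_vvv = -176/167
d^2u/dtau^2 = -(Gamma_uuu*(-1)^2 + 2*Gamma_uuv*(-1)*(-1/8) + Gamma_uvv*(-1/8)^2) = 7/4008
d^2v/dtau^2 = -(Gamma_vuu*(-1)^2 + 2*Gamma_vuv*(-1)*(-1/8) + Gamma_vvv*(-1/8)^2) = 77/2004


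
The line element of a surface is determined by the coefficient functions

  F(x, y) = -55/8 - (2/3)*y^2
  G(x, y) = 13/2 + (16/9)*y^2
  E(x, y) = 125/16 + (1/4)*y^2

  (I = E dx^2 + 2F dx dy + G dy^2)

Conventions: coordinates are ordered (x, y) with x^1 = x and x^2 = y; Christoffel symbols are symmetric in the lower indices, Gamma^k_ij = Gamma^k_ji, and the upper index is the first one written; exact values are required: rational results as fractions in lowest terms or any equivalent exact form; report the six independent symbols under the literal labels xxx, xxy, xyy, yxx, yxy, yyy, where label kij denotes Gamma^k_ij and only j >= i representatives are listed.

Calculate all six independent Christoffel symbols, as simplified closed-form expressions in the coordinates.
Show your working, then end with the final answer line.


E = 125/16 + (1/4)*y^2; F = -55/8 - (2/3)*y^2; G = 13/2 + (16/9)*y^2
Gamma^k_ij = (1/2) g^{kl} (d_i g_jl + d_j g_il - d_l g_ij), with g^inv = (1/(EG-F^2)) [[G, -F], [-F, E]]
first partials: E_x = 0, E_y = (1/2)*y, F_x = 0, F_y = -(4/3)*y, G_x = 0, G_y = (32/9)*y
D = EG - F^2 = 225/64 + (457/72)*y^2
expanded: Gamma^x_xx = (G E_x - 2F F_x + F E_y)/(2D), Gamma^x_xy = (G E_y - F G_x)/(2D), Gamma^x_yy = (2G F_y - G G_x - F G_y)/(2D), Gamma^y_xx = (2E F_x - E E_y - F E_x)/(2D), Gamma^y_xy = (E G_x - F E_y)/(2D), Gamma^y_yy = (E G_y - 2F F_y + F G_x)/(2D); substitute and cancel common factors

Answer: Gamma_xxx = (-96*y^3 - 990*y)/(3656*y^2 + 2025), Gamma_xxy = (256*y^3 + 936*y)/(3656*y^2 + 2025), Gamma_xyy = (-2048*y^3 + 6144*y)/(10968*y^2 + 6075), Gamma_yxx = (-36*y^3 - 1125*y)/(3656*y^2 + 2025), Gamma_yxy = (96*y^3 + 990*y)/(3656*y^2 + 2025), Gamma_yyy = (-256*y^3 + 2720*y)/(3656*y^2 + 2025)


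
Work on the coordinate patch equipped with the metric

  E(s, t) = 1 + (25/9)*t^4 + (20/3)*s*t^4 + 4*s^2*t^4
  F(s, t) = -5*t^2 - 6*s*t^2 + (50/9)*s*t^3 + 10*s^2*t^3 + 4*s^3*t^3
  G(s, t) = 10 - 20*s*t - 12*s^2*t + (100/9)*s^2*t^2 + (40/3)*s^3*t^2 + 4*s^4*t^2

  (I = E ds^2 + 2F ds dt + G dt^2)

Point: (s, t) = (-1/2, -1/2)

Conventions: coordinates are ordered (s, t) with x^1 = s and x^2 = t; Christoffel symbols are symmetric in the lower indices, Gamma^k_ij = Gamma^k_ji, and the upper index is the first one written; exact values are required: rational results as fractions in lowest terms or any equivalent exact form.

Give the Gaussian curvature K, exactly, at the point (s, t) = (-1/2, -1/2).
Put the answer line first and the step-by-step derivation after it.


Answer: K = -21312/978121

E = 37/36, F = -29/72, G = 985/144, EG - F^2 = 989/144 at the point
E_s = 1/6, E_t = -2/9, F_s = -95/72, F_t = 17/12, G_s = 29/9, G_t = 203/36
E_tt = 4/3, F_st = 59/12, G_ss = 95/9
Evaluate Brioschi's two determinant matrices M1, M2 and divide by (EG - F^2)^2.
M1 = [[-E_tt/2 + F_st - G_ss/2, E_s/2, F_s - E_t/2], [F_t - G_s/2, E, F], [G_t/2, F, G]] = [[-37/36, 1/12, -29/24], [-7/36, 37/36, -29/72], [203/72, -29/72, 985/144]]; det M1 = -589/162
M2 = [[0, E_t/2, G_s/2], [E_t/2, E, F], [G_s/2, F, G]] = [[0, -1/9, 29/18], [-1/9, 37/36, -29/72], [29/18, -29/72, 985/144]]; det M2 = -845/324
det M1 - det M2 = -37/36; K = -37/36 / (989/144)^2 = -21312/978121


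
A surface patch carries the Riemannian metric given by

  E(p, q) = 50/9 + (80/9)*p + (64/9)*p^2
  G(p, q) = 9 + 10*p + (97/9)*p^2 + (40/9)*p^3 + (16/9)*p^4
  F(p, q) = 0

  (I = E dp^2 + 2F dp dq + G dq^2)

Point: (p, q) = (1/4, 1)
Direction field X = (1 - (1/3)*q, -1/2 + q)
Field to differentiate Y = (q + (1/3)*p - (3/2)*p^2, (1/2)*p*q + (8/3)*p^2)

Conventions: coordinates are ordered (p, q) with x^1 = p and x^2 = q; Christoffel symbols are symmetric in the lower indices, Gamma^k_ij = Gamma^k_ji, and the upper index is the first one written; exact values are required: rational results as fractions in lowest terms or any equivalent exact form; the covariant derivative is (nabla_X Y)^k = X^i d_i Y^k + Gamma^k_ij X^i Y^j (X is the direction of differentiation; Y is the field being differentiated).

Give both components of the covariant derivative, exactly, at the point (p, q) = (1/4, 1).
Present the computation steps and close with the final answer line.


E = 74/9, F = 0, G = 49/4 at the point
E_p = 112/9, E_q = 0, F_p = 0, F_q = 0, G_p = 49/3, G_q = 0
EG - F^2 = 1813/18;  g^inv = (18/1813) * [[49/4, 0], [0, 74/9]]
first-kind symbols [ij,l] = (1/2)(d_i g_jl + d_j g_il - d_l g_ij): [pp,p] = E_p/2 = 56/9, [pp,q] = F_p - E_q/2 = 0, [pq,p] = E_q/2 = 0, [pq,q] = G_p/2 = 49/6, [qq,p] = F_q - G_p/2 = -49/6, [qq,q] = G_q/2 = 0
Gamma^p_ij = (G*[ij,p] - F*[ij,q])/(EG - F^2), Gamma^q_ij = (E*[ij,q] - F*[ij,p])/(EG - F^2)
Gamma_ppp = 28/37, Gamma_ppq = 0, Gamma_pqq = -147/148, Gamma_qpp = 0, Gamma_qpq = 2/3, Gamma_qqq = 0
X = (2/3, 1/2), Y = (95/96, 7/24) at the point

Answer: (nabla_X Y)^p = 12289/21312, (nabla_X Y)^q = 1507/864
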